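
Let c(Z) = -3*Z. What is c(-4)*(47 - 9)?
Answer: 456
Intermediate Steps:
c(-4)*(47 - 9) = (-3*(-4))*(47 - 9) = 12*38 = 456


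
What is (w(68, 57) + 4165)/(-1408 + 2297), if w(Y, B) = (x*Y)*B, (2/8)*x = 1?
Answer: 19669/889 ≈ 22.125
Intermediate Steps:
x = 4 (x = 4*1 = 4)
w(Y, B) = 4*B*Y (w(Y, B) = (4*Y)*B = 4*B*Y)
(w(68, 57) + 4165)/(-1408 + 2297) = (4*57*68 + 4165)/(-1408 + 2297) = (15504 + 4165)/889 = 19669*(1/889) = 19669/889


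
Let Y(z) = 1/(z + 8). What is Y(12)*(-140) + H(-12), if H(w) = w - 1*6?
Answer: -25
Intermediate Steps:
H(w) = -6 + w (H(w) = w - 6 = -6 + w)
Y(z) = 1/(8 + z)
Y(12)*(-140) + H(-12) = -140/(8 + 12) + (-6 - 12) = -140/20 - 18 = (1/20)*(-140) - 18 = -7 - 18 = -25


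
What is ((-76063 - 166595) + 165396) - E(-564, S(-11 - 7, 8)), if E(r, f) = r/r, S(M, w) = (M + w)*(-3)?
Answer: -77263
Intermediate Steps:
S(M, w) = -3*M - 3*w
E(r, f) = 1
((-76063 - 166595) + 165396) - E(-564, S(-11 - 7, 8)) = ((-76063 - 166595) + 165396) - 1*1 = (-242658 + 165396) - 1 = -77262 - 1 = -77263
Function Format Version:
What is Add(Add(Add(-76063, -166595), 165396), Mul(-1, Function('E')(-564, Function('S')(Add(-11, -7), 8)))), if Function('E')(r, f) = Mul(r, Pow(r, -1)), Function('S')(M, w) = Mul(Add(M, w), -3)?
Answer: -77263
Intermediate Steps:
Function('S')(M, w) = Add(Mul(-3, M), Mul(-3, w))
Function('E')(r, f) = 1
Add(Add(Add(-76063, -166595), 165396), Mul(-1, Function('E')(-564, Function('S')(Add(-11, -7), 8)))) = Add(Add(Add(-76063, -166595), 165396), Mul(-1, 1)) = Add(Add(-242658, 165396), -1) = Add(-77262, -1) = -77263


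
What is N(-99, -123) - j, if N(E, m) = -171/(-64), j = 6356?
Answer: -406613/64 ≈ -6353.3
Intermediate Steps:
N(E, m) = 171/64 (N(E, m) = -171*(-1/64) = 171/64)
N(-99, -123) - j = 171/64 - 1*6356 = 171/64 - 6356 = -406613/64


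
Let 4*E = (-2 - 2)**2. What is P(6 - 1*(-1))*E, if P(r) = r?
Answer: 28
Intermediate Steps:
E = 4 (E = (-2 - 2)**2/4 = (1/4)*(-4)**2 = (1/4)*16 = 4)
P(6 - 1*(-1))*E = (6 - 1*(-1))*4 = (6 + 1)*4 = 7*4 = 28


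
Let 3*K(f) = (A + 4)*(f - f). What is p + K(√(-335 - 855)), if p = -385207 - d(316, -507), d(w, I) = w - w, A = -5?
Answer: -385207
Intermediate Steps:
d(w, I) = 0
p = -385207 (p = -385207 - 1*0 = -385207 + 0 = -385207)
K(f) = 0 (K(f) = ((-5 + 4)*(f - f))/3 = (-1*0)/3 = (⅓)*0 = 0)
p + K(√(-335 - 855)) = -385207 + 0 = -385207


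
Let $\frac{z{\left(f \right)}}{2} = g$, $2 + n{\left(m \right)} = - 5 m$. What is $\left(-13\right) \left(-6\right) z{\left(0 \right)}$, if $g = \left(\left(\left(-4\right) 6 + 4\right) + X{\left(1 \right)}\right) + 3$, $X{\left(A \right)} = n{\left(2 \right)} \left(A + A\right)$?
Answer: $-6396$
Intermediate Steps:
$n{\left(m \right)} = -2 - 5 m$
$X{\left(A \right)} = - 24 A$ ($X{\left(A \right)} = \left(-2 - 10\right) \left(A + A\right) = \left(-2 - 10\right) 2 A = - 12 \cdot 2 A = - 24 A$)
$g = -41$ ($g = \left(\left(\left(-4\right) 6 + 4\right) - 24\right) + 3 = \left(\left(-24 + 4\right) - 24\right) + 3 = \left(-20 - 24\right) + 3 = -44 + 3 = -41$)
$z{\left(f \right)} = -82$ ($z{\left(f \right)} = 2 \left(-41\right) = -82$)
$\left(-13\right) \left(-6\right) z{\left(0 \right)} = \left(-13\right) \left(-6\right) \left(-82\right) = 78 \left(-82\right) = -6396$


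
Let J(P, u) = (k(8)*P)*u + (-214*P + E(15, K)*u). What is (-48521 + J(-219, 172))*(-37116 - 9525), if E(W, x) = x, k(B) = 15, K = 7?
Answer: 26374132911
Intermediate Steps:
J(P, u) = -214*P + 7*u + 15*P*u (J(P, u) = (15*P)*u + (-214*P + 7*u) = 15*P*u + (-214*P + 7*u) = -214*P + 7*u + 15*P*u)
(-48521 + J(-219, 172))*(-37116 - 9525) = (-48521 + (-214*(-219) + 7*172 + 15*(-219)*172))*(-37116 - 9525) = (-48521 + (46866 + 1204 - 565020))*(-46641) = (-48521 - 516950)*(-46641) = -565471*(-46641) = 26374132911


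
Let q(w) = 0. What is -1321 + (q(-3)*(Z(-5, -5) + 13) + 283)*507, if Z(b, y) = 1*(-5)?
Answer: 142160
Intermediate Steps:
Z(b, y) = -5
-1321 + (q(-3)*(Z(-5, -5) + 13) + 283)*507 = -1321 + (0*(-5 + 13) + 283)*507 = -1321 + (0*8 + 283)*507 = -1321 + (0 + 283)*507 = -1321 + 283*507 = -1321 + 143481 = 142160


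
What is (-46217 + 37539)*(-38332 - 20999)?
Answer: 514874418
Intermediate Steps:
(-46217 + 37539)*(-38332 - 20999) = -8678*(-59331) = 514874418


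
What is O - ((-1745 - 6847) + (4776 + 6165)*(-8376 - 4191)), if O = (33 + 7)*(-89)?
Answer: 137500579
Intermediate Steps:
O = -3560 (O = 40*(-89) = -3560)
O - ((-1745 - 6847) + (4776 + 6165)*(-8376 - 4191)) = -3560 - ((-1745 - 6847) + (4776 + 6165)*(-8376 - 4191)) = -3560 - (-8592 + 10941*(-12567)) = -3560 - (-8592 - 137495547) = -3560 - 1*(-137504139) = -3560 + 137504139 = 137500579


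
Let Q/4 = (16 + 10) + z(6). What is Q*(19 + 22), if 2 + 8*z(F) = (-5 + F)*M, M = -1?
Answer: 8405/2 ≈ 4202.5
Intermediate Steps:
z(F) = 3/8 - F/8 (z(F) = -1/4 + ((-5 + F)*(-1))/8 = -1/4 + (5 - F)/8 = -1/4 + (5/8 - F/8) = 3/8 - F/8)
Q = 205/2 (Q = 4*((16 + 10) + (3/8 - 1/8*6)) = 4*(26 + (3/8 - 3/4)) = 4*(26 - 3/8) = 4*(205/8) = 205/2 ≈ 102.50)
Q*(19 + 22) = 205*(19 + 22)/2 = (205/2)*41 = 8405/2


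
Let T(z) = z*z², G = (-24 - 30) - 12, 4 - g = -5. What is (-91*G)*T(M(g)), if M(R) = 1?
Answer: 6006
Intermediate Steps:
g = 9 (g = 4 - 1*(-5) = 4 + 5 = 9)
G = -66 (G = -54 - 12 = -66)
T(z) = z³
(-91*G)*T(M(g)) = -91*(-66)*1³ = 6006*1 = 6006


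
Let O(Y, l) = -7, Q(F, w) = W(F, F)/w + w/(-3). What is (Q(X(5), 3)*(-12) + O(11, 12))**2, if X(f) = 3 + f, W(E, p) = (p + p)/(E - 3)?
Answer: 1521/25 ≈ 60.840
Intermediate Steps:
W(E, p) = 2*p/(-3 + E) (W(E, p) = (2*p)/(-3 + E) = 2*p/(-3 + E))
Q(F, w) = -w/3 + 2*F/(w*(-3 + F)) (Q(F, w) = (2*F/(-3 + F))/w + w/(-3) = 2*F/(w*(-3 + F)) + w*(-1/3) = 2*F/(w*(-3 + F)) - w/3 = -w/3 + 2*F/(w*(-3 + F)))
(Q(X(5), 3)*(-12) + O(11, 12))**2 = (((1/3)*(6*(3 + 5) + 3**2*(3 - (3 + 5)))/(3*(-3 + (3 + 5))))*(-12) - 7)**2 = (((1/3)*(1/3)*(6*8 + 9*(3 - 1*8))/(-3 + 8))*(-12) - 7)**2 = (((1/3)*(1/3)*(48 + 9*(3 - 8))/5)*(-12) - 7)**2 = (((1/3)*(1/3)*(1/5)*(48 + 9*(-5)))*(-12) - 7)**2 = (((1/3)*(1/3)*(1/5)*(48 - 45))*(-12) - 7)**2 = (((1/3)*(1/3)*(1/5)*3)*(-12) - 7)**2 = ((1/15)*(-12) - 7)**2 = (-4/5 - 7)**2 = (-39/5)**2 = 1521/25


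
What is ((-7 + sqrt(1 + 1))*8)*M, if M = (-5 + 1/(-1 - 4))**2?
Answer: -37856/25 + 5408*sqrt(2)/25 ≈ -1208.3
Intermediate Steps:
M = 676/25 (M = (-5 + 1/(-5))**2 = (-5 - 1/5)**2 = (-26/5)**2 = 676/25 ≈ 27.040)
((-7 + sqrt(1 + 1))*8)*M = ((-7 + sqrt(1 + 1))*8)*(676/25) = ((-7 + sqrt(2))*8)*(676/25) = (-56 + 8*sqrt(2))*(676/25) = -37856/25 + 5408*sqrt(2)/25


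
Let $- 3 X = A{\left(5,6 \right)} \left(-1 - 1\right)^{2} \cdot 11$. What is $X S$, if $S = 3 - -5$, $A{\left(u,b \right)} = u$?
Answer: $- \frac{1760}{3} \approx -586.67$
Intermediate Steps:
$X = - \frac{220}{3}$ ($X = - \frac{5 \left(-1 - 1\right)^{2} \cdot 11}{3} = - \frac{5 \left(-2\right)^{2} \cdot 11}{3} = - \frac{5 \cdot 4 \cdot 11}{3} = - \frac{20 \cdot 11}{3} = \left(- \frac{1}{3}\right) 220 = - \frac{220}{3} \approx -73.333$)
$S = 8$ ($S = 3 + 5 = 8$)
$X S = \left(- \frac{220}{3}\right) 8 = - \frac{1760}{3}$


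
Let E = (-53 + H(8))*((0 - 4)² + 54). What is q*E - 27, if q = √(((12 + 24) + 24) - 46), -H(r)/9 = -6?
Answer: -27 + 70*√14 ≈ 234.92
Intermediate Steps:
H(r) = 54 (H(r) = -9*(-6) = 54)
E = 70 (E = (-53 + 54)*((0 - 4)² + 54) = 1*((-4)² + 54) = 1*(16 + 54) = 1*70 = 70)
q = √14 (q = √((36 + 24) - 46) = √(60 - 46) = √14 ≈ 3.7417)
q*E - 27 = √14*70 - 27 = 70*√14 - 27 = -27 + 70*√14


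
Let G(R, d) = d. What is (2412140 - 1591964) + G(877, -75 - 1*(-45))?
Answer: 820146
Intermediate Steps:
(2412140 - 1591964) + G(877, -75 - 1*(-45)) = (2412140 - 1591964) + (-75 - 1*(-45)) = 820176 + (-75 + 45) = 820176 - 30 = 820146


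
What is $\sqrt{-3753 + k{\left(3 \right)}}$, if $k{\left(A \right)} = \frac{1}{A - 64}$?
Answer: $\frac{i \sqrt{13964974}}{61} \approx 61.262 i$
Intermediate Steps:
$k{\left(A \right)} = \frac{1}{-64 + A}$
$\sqrt{-3753 + k{\left(3 \right)}} = \sqrt{-3753 + \frac{1}{-64 + 3}} = \sqrt{-3753 + \frac{1}{-61}} = \sqrt{-3753 - \frac{1}{61}} = \sqrt{- \frac{228934}{61}} = \frac{i \sqrt{13964974}}{61}$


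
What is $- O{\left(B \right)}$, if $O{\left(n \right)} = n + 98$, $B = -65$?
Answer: $-33$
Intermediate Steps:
$O{\left(n \right)} = 98 + n$
$- O{\left(B \right)} = - (98 - 65) = \left(-1\right) 33 = -33$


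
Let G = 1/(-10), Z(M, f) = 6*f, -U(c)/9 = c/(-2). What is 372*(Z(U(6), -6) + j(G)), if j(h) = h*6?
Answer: -68076/5 ≈ -13615.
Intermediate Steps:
U(c) = 9*c/2 (U(c) = -9*c/(-2) = -9*c*(-1)/2 = -(-9)*c/2 = 9*c/2)
G = -⅒ ≈ -0.10000
j(h) = 6*h
372*(Z(U(6), -6) + j(G)) = 372*(6*(-6) + 6*(-⅒)) = 372*(-36 - ⅗) = 372*(-183/5) = -68076/5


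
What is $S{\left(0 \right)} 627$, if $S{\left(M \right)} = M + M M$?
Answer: $0$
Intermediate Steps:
$S{\left(M \right)} = M + M^{2}$
$S{\left(0 \right)} 627 = 0 \left(1 + 0\right) 627 = 0 \cdot 1 \cdot 627 = 0 \cdot 627 = 0$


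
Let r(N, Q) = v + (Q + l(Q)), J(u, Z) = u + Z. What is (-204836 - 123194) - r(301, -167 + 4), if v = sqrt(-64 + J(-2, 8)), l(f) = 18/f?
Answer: -53442303/163 - I*sqrt(58) ≈ -3.2787e+5 - 7.6158*I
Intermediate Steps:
J(u, Z) = Z + u
v = I*sqrt(58) (v = sqrt(-64 + (8 - 2)) = sqrt(-64 + 6) = sqrt(-58) = I*sqrt(58) ≈ 7.6158*I)
r(N, Q) = Q + 18/Q + I*sqrt(58) (r(N, Q) = I*sqrt(58) + (Q + 18/Q) = Q + 18/Q + I*sqrt(58))
(-204836 - 123194) - r(301, -167 + 4) = (-204836 - 123194) - ((-167 + 4) + 18/(-167 + 4) + I*sqrt(58)) = -328030 - (-163 + 18/(-163) + I*sqrt(58)) = -328030 - (-163 + 18*(-1/163) + I*sqrt(58)) = -328030 - (-163 - 18/163 + I*sqrt(58)) = -328030 - (-26587/163 + I*sqrt(58)) = -328030 + (26587/163 - I*sqrt(58)) = -53442303/163 - I*sqrt(58)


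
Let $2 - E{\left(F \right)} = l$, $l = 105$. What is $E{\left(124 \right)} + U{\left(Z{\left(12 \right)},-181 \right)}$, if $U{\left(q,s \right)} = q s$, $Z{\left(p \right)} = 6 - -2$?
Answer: $-1551$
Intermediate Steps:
$Z{\left(p \right)} = 8$ ($Z{\left(p \right)} = 6 + 2 = 8$)
$E{\left(F \right)} = -103$ ($E{\left(F \right)} = 2 - 105 = -103$)
$E{\left(124 \right)} + U{\left(Z{\left(12 \right)},-181 \right)} = -103 + 8 \left(-181\right) = -103 - 1448 = -1551$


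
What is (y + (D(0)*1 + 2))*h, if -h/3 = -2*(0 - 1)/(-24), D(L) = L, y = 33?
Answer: 35/4 ≈ 8.7500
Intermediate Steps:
h = 1/4 (h = -3*(-2*(0 - 1))/(-24) = -3*(-2*(-1))*(-1)/24 = -6*(-1)/24 = -3*(-1/12) = 1/4 ≈ 0.25000)
(y + (D(0)*1 + 2))*h = (33 + (0*1 + 2))*(1/4) = (33 + (0 + 2))*(1/4) = (33 + 2)*(1/4) = 35*(1/4) = 35/4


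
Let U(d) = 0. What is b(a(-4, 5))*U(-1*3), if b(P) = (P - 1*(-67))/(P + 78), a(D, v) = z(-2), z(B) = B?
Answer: 0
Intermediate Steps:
a(D, v) = -2
b(P) = (67 + P)/(78 + P) (b(P) = (P + 67)/(78 + P) = (67 + P)/(78 + P))
b(a(-4, 5))*U(-1*3) = ((67 - 2)/(78 - 2))*0 = (65/76)*0 = 0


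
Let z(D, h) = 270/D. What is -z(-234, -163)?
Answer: 15/13 ≈ 1.1538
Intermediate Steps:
-z(-234, -163) = -270/(-234) = -270*(-1)/234 = -1*(-15/13) = 15/13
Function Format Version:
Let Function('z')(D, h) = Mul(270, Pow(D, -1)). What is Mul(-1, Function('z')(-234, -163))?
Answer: Rational(15, 13) ≈ 1.1538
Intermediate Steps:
Mul(-1, Function('z')(-234, -163)) = Mul(-1, Mul(270, Pow(-234, -1))) = Mul(-1, Mul(270, Rational(-1, 234))) = Mul(-1, Rational(-15, 13)) = Rational(15, 13)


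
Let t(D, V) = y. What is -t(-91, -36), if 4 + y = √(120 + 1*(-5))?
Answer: 4 - √115 ≈ -6.7238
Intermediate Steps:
y = -4 + √115 (y = -4 + √(120 + 1*(-5)) = -4 + √(120 - 5) = -4 + √115 ≈ 6.7238)
t(D, V) = -4 + √115
-t(-91, -36) = -(-4 + √115) = 4 - √115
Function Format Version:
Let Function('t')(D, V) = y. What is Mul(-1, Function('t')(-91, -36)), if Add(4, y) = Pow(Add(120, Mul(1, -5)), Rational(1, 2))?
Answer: Add(4, Mul(-1, Pow(115, Rational(1, 2)))) ≈ -6.7238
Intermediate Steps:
y = Add(-4, Pow(115, Rational(1, 2))) (y = Add(-4, Pow(Add(120, Mul(1, -5)), Rational(1, 2))) = Add(-4, Pow(Add(120, -5), Rational(1, 2))) = Add(-4, Pow(115, Rational(1, 2))) ≈ 6.7238)
Function('t')(D, V) = Add(-4, Pow(115, Rational(1, 2)))
Mul(-1, Function('t')(-91, -36)) = Mul(-1, Add(-4, Pow(115, Rational(1, 2)))) = Add(4, Mul(-1, Pow(115, Rational(1, 2))))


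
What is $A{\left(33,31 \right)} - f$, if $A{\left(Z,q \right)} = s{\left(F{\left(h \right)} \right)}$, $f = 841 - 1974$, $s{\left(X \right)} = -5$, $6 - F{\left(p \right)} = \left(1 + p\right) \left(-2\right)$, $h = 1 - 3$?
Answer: $1128$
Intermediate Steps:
$h = -2$
$F{\left(p \right)} = 8 + 2 p$ ($F{\left(p \right)} = 6 - \left(1 + p\right) \left(-2\right) = 6 - \left(-2 - 2 p\right) = 6 + \left(2 + 2 p\right) = 8 + 2 p$)
$f = -1133$ ($f = 841 - 1974 = -1133$)
$A{\left(Z,q \right)} = -5$
$A{\left(33,31 \right)} - f = -5 - -1133 = -5 + 1133 = 1128$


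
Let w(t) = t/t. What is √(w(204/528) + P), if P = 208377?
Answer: √208378 ≈ 456.48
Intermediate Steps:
w(t) = 1
√(w(204/528) + P) = √(1 + 208377) = √208378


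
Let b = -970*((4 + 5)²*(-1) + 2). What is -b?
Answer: -76630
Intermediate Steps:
b = 76630 (b = -970*(9²*(-1) + 2) = -970*(81*(-1) + 2) = -970*(-81 + 2) = -970*(-79) = 76630)
-b = -1*76630 = -76630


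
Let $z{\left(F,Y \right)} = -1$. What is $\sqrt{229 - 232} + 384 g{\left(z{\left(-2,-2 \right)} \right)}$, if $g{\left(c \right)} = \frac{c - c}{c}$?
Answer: $i \sqrt{3} \approx 1.732 i$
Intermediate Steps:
$g{\left(c \right)} = 0$ ($g{\left(c \right)} = \frac{0}{c} = 0$)
$\sqrt{229 - 232} + 384 g{\left(z{\left(-2,-2 \right)} \right)} = \sqrt{229 - 232} + 384 \cdot 0 = \sqrt{-3} + 0 = i \sqrt{3} + 0 = i \sqrt{3}$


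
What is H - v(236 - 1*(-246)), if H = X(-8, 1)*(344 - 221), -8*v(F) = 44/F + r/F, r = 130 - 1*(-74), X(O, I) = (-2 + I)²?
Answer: 59317/482 ≈ 123.06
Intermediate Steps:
r = 204 (r = 130 + 74 = 204)
v(F) = -31/F (v(F) = -(44/F + 204/F)/8 = -31/F)
H = 123 (H = (-2 + 1)²*(344 - 221) = (-1)²*123 = 1*123 = 123)
H - v(236 - 1*(-246)) = 123 - (-31)/(236 - 1*(-246)) = 123 - (-31)/(236 + 246) = 123 - (-31)/482 = 123 - 1*(-31/482) = 123 + 31/482 = 59317/482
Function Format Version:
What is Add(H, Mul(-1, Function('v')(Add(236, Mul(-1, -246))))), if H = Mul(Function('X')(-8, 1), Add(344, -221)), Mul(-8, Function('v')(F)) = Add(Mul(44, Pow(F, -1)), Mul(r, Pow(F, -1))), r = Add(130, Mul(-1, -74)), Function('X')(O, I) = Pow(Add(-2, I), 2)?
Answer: Rational(59317, 482) ≈ 123.06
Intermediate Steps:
r = 204 (r = Add(130, 74) = 204)
Function('v')(F) = Mul(-31, Pow(F, -1)) (Function('v')(F) = Mul(Rational(-1, 8), Add(Mul(44, Pow(F, -1)), Mul(204, Pow(F, -1)))) = Mul(Rational(-1, 8), Mul(248, Pow(F, -1))) = Mul(-31, Pow(F, -1)))
H = 123 (H = Mul(Pow(Add(-2, 1), 2), Add(344, -221)) = Mul(Pow(-1, 2), 123) = Mul(1, 123) = 123)
Add(H, Mul(-1, Function('v')(Add(236, Mul(-1, -246))))) = Add(123, Mul(-1, Mul(-31, Pow(Add(236, Mul(-1, -246)), -1)))) = Add(123, Mul(-1, Mul(-31, Pow(Add(236, 246), -1)))) = Add(123, Mul(-1, Mul(-31, Pow(482, -1)))) = Add(123, Mul(-1, Mul(-31, Rational(1, 482)))) = Add(123, Mul(-1, Rational(-31, 482))) = Add(123, Rational(31, 482)) = Rational(59317, 482)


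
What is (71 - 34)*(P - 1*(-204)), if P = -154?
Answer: 1850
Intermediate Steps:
(71 - 34)*(P - 1*(-204)) = (71 - 34)*(-154 - 1*(-204)) = 37*(-154 + 204) = 37*50 = 1850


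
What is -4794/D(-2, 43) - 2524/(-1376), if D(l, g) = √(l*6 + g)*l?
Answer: 631/344 + 2397*√31/31 ≈ 432.35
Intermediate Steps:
D(l, g) = l*√(g + 6*l) (D(l, g) = √(6*l + g)*l = √(g + 6*l)*l = l*√(g + 6*l))
-4794/D(-2, 43) - 2524/(-1376) = -4794*(-1/(2*√(43 + 6*(-2)))) - 2524/(-1376) = -4794*(-1/(2*√(43 - 12))) - 2524*(-1/1376) = -4794*(-√31/62) + 631/344 = -(-2397)*√31/31 + 631/344 = 2397*√31/31 + 631/344 = 631/344 + 2397*√31/31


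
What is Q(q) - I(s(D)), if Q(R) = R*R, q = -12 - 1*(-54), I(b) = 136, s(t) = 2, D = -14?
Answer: 1628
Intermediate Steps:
q = 42 (q = -12 + 54 = 42)
Q(R) = R²
Q(q) - I(s(D)) = 42² - 1*136 = 1764 - 136 = 1628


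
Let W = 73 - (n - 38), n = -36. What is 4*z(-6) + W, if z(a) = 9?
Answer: 183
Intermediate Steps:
W = 147 (W = 73 - (-36 - 38) = 73 - 1*(-74) = 73 + 74 = 147)
4*z(-6) + W = 4*9 + 147 = 36 + 147 = 183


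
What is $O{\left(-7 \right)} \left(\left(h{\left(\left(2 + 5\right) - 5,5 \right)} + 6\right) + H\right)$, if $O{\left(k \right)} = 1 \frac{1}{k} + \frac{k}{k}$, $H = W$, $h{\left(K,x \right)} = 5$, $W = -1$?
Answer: $\frac{60}{7} \approx 8.5714$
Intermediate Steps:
$H = -1$
$O{\left(k \right)} = 1 + \frac{1}{k}$ ($O{\left(k \right)} = \frac{1}{k} + 1 = 1 + \frac{1}{k}$)
$O{\left(-7 \right)} \left(\left(h{\left(\left(2 + 5\right) - 5,5 \right)} + 6\right) + H\right) = \frac{1 - 7}{-7} \left(\left(5 + 6\right) - 1\right) = \left(- \frac{1}{7}\right) \left(-6\right) \left(11 - 1\right) = \frac{6}{7} \cdot 10 = \frac{60}{7}$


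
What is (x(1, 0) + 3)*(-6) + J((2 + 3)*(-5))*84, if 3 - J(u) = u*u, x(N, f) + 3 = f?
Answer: -52248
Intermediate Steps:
x(N, f) = -3 + f
J(u) = 3 - u² (J(u) = 3 - u*u = 3 - u²)
(x(1, 0) + 3)*(-6) + J((2 + 3)*(-5))*84 = ((-3 + 0) + 3)*(-6) + (3 - ((2 + 3)*(-5))²)*84 = (-3 + 3)*(-6) + (3 - (5*(-5))²)*84 = 0*(-6) + (3 - 1*(-25)²)*84 = 0 + (3 - 1*625)*84 = 0 + (3 - 625)*84 = 0 - 622*84 = 0 - 52248 = -52248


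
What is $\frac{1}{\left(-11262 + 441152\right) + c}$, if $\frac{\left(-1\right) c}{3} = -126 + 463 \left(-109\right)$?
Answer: $\frac{1}{581669} \approx 1.7192 \cdot 10^{-6}$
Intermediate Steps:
$c = 151779$ ($c = - 3 \left(-126 + 463 \left(-109\right)\right) = - 3 \left(-126 - 50467\right) = \left(-3\right) \left(-50593\right) = 151779$)
$\frac{1}{\left(-11262 + 441152\right) + c} = \frac{1}{\left(-11262 + 441152\right) + 151779} = \frac{1}{429890 + 151779} = \frac{1}{581669}$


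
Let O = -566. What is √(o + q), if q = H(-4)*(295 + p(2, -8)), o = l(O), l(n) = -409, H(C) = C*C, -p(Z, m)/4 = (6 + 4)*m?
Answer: √9431 ≈ 97.113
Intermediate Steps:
p(Z, m) = -40*m (p(Z, m) = -4*(6 + 4)*m = -40*m)
H(C) = C²
o = -409
q = 9840 (q = (-4)²*(295 - 40*(-8)) = 16*(295 + 320) = 16*615 = 9840)
√(o + q) = √(-409 + 9840) = √9431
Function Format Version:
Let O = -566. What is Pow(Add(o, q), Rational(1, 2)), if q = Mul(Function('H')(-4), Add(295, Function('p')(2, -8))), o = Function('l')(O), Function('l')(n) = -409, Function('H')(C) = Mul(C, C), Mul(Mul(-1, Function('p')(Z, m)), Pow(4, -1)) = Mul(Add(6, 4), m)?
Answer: Pow(9431, Rational(1, 2)) ≈ 97.113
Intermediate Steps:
Function('p')(Z, m) = Mul(-40, m) (Function('p')(Z, m) = Mul(-4, Mul(Add(6, 4), m)) = Mul(-4, Mul(10, m)) = Mul(-40, m))
Function('H')(C) = Pow(C, 2)
o = -409
q = 9840 (q = Mul(Pow(-4, 2), Add(295, Mul(-40, -8))) = Mul(16, Add(295, 320)) = Mul(16, 615) = 9840)
Pow(Add(o, q), Rational(1, 2)) = Pow(Add(-409, 9840), Rational(1, 2)) = Pow(9431, Rational(1, 2))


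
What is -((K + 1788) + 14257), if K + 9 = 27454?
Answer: -43490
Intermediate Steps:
K = 27445 (K = -9 + 27454 = 27445)
-((K + 1788) + 14257) = -((27445 + 1788) + 14257) = -(29233 + 14257) = -1*43490 = -43490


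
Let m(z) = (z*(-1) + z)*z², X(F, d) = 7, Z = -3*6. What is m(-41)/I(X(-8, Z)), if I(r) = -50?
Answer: 0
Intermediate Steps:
Z = -18
m(z) = 0 (m(z) = (-z + z)*z² = 0*z² = 0)
m(-41)/I(X(-8, Z)) = 0/(-50) = 0*(-1/50) = 0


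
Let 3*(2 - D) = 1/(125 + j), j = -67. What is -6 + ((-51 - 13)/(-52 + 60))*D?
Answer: -1910/87 ≈ -21.954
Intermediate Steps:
D = 347/174 (D = 2 - 1/(3*(125 - 67)) = 2 - 1/3/58 = 2 - 1/3*1/58 = 2 - 1/174 = 347/174 ≈ 1.9943)
-6 + ((-51 - 13)/(-52 + 60))*D = -6 + ((-51 - 13)/(-52 + 60))*(347/174) = -6 - 64/8*(347/174) = -6 - 64*1/8*(347/174) = -6 - 8*347/174 = -6 - 1388/87 = -1910/87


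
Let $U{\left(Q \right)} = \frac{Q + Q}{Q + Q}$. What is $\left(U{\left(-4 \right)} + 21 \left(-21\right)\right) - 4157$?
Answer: $-4597$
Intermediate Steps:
$U{\left(Q \right)} = 1$ ($U{\left(Q \right)} = \frac{2 Q}{2 Q} = 2 Q \frac{1}{2 Q} = 1$)
$\left(U{\left(-4 \right)} + 21 \left(-21\right)\right) - 4157 = \left(1 + 21 \left(-21\right)\right) - 4157 = \left(1 - 441\right) - 4157 = -440 - 4157 = -4597$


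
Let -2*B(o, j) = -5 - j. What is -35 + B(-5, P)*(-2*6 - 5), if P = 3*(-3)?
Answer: -1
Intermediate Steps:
P = -9
B(o, j) = 5/2 + j/2 (B(o, j) = -(-5 - j)/2 = 5/2 + j/2)
-35 + B(-5, P)*(-2*6 - 5) = -35 + (5/2 + (½)*(-9))*(-2*6 - 5) = -35 + (5/2 - 9/2)*(-12 - 5) = -35 - 2*(-17) = -35 + 34 = -1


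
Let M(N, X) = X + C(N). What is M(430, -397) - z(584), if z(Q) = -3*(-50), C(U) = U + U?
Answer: 313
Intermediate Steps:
C(U) = 2*U
M(N, X) = X + 2*N
z(Q) = 150
M(430, -397) - z(584) = (-397 + 2*430) - 1*150 = (-397 + 860) - 150 = 463 - 150 = 313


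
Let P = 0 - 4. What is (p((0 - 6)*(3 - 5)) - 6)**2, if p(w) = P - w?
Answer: 484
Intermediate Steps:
P = -4
p(w) = -4 - w
(p((0 - 6)*(3 - 5)) - 6)**2 = ((-4 - (0 - 6)*(3 - 5)) - 6)**2 = ((-4 - (-6)*(-2)) - 6)**2 = ((-4 - 1*12) - 6)**2 = ((-4 - 12) - 6)**2 = (-16 - 6)**2 = (-22)**2 = 484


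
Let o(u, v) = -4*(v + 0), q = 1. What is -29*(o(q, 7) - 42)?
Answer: 2030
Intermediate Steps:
o(u, v) = -4*v
-29*(o(q, 7) - 42) = -29*(-4*7 - 42) = -29*(-28 - 42) = -29*(-70) = 2030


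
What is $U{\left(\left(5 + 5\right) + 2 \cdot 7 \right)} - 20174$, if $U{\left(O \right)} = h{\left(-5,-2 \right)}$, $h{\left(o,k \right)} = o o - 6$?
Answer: $-20155$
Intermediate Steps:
$h{\left(o,k \right)} = -6 + o^{2}$ ($h{\left(o,k \right)} = o^{2} - 6 = -6 + o^{2}$)
$U{\left(O \right)} = 19$ ($U{\left(O \right)} = -6 + \left(-5\right)^{2} = -6 + 25 = 19$)
$U{\left(\left(5 + 5\right) + 2 \cdot 7 \right)} - 20174 = 19 - 20174 = -20155$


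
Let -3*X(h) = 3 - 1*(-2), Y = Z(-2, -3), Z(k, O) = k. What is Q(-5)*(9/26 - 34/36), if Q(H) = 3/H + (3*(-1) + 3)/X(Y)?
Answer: 14/39 ≈ 0.35897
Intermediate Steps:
Y = -2
X(h) = -5/3 (X(h) = -(3 - 1*(-2))/3 = -(3 + 2)/3 = -⅓*5 = -5/3)
Q(H) = 3/H (Q(H) = 3/H + (3*(-1) + 3)/(-5/3) = 3/H + (-3 + 3)*(-⅗) = 3/H + 0*(-⅗) = 3/H + 0 = 3/H)
Q(-5)*(9/26 - 34/36) = (3/(-5))*(9/26 - 34/36) = (3*(-⅕))*(9*(1/26) - 34*1/36) = -3*(9/26 - 17/18)/5 = -⅗*(-70/117) = 14/39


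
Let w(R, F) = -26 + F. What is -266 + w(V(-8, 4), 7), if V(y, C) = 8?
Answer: -285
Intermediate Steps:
-266 + w(V(-8, 4), 7) = -266 + (-26 + 7) = -266 - 19 = -285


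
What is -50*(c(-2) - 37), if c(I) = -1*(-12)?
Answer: 1250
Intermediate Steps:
c(I) = 12
-50*(c(-2) - 37) = -50*(12 - 37) = -50*(-25) = 1250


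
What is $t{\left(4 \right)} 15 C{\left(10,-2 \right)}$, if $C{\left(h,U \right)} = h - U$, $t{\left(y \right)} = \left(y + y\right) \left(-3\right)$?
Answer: $-4320$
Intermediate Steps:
$t{\left(y \right)} = - 6 y$ ($t{\left(y \right)} = 2 y \left(-3\right) = - 6 y$)
$t{\left(4 \right)} 15 C{\left(10,-2 \right)} = \left(-6\right) 4 \cdot 15 \left(10 - -2\right) = \left(-24\right) 15 \left(10 + 2\right) = \left(-360\right) 12 = -4320$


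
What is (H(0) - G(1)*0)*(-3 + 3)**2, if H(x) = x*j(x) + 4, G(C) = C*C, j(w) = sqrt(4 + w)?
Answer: 0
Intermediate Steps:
G(C) = C**2
H(x) = 4 + x*sqrt(4 + x) (H(x) = x*sqrt(4 + x) + 4 = 4 + x*sqrt(4 + x))
(H(0) - G(1)*0)*(-3 + 3)**2 = ((4 + 0*sqrt(4 + 0)) - 1*1**2*0)*(-3 + 3)**2 = ((4 + 0*sqrt(4)) - 1*1*0)*0**2 = ((4 + 0*2) - 1*0)*0 = ((4 + 0) + 0)*0 = (4 + 0)*0 = 4*0 = 0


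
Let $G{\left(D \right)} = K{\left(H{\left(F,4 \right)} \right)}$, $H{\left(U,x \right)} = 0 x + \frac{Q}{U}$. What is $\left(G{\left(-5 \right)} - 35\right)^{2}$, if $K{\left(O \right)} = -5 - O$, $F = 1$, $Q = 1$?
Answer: $1681$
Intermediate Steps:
$H{\left(U,x \right)} = \frac{1}{U}$ ($H{\left(U,x \right)} = 0 x + 1 \frac{1}{U} = 0 + \frac{1}{U} = \frac{1}{U}$)
$G{\left(D \right)} = -6$ ($G{\left(D \right)} = -5 - 1^{-1} = -5 - 1 = -6$)
$\left(G{\left(-5 \right)} - 35\right)^{2} = \left(-6 - 35\right)^{2} = \left(-41\right)^{2} = 1681$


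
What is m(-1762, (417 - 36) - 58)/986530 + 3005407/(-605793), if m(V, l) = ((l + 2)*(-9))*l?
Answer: -707452449857/119526593658 ≈ -5.9188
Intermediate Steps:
m(V, l) = l*(-18 - 9*l) (m(V, l) = ((2 + l)*(-9))*l = (-18 - 9*l)*l = l*(-18 - 9*l))
m(-1762, (417 - 36) - 58)/986530 + 3005407/(-605793) = -9*((417 - 36) - 58)*(2 + ((417 - 36) - 58))/986530 + 3005407/(-605793) = -9*(381 - 58)*(2 + (381 - 58))*(1/986530) + 3005407*(-1/605793) = -9*323*(2 + 323)*(1/986530) - 3005407/605793 = -9*323*325*(1/986530) - 3005407/605793 = -944775*1/986530 - 3005407/605793 = -188955/197306 - 3005407/605793 = -707452449857/119526593658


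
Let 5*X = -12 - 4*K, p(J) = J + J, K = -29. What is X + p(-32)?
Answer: -216/5 ≈ -43.200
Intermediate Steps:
p(J) = 2*J
X = 104/5 (X = (-12 - 4*(-29))/5 = (-12 + 116)/5 = (1/5)*104 = 104/5 ≈ 20.800)
X + p(-32) = 104/5 + 2*(-32) = 104/5 - 64 = -216/5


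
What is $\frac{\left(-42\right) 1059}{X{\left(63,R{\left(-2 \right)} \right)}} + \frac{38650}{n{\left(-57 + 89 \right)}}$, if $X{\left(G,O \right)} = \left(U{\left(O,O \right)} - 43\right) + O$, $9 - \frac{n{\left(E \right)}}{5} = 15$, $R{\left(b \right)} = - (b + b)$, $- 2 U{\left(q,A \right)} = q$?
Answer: $- \frac{25031}{123} \approx -203.5$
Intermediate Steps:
$U{\left(q,A \right)} = - \frac{q}{2}$
$R{\left(b \right)} = - 2 b$
$n{\left(E \right)} = -30$ ($n{\left(E \right)} = 45 - 75 = -30$)
$X{\left(G,O \right)} = -43 + \frac{O}{2}$ ($X{\left(G,O \right)} = \left(- \frac{O}{2} - 43\right) + O = \left(-43 - \frac{O}{2}\right) + O = -43 + \frac{O}{2}$)
$\frac{\left(-42\right) 1059}{X{\left(63,R{\left(-2 \right)} \right)}} + \frac{38650}{n{\left(-57 + 89 \right)}} = \frac{\left(-42\right) 1059}{-43 + \frac{\left(-2\right) \left(-2\right)}{2}} + \frac{38650}{-30} = - \frac{44478}{-43 + \frac{1}{2} \cdot 4} + 38650 \left(- \frac{1}{30}\right) = - \frac{44478}{-43 + 2} - \frac{3865}{3} = - \frac{44478}{-41} - \frac{3865}{3} = \left(-44478\right) \left(- \frac{1}{41}\right) - \frac{3865}{3} = \frac{44478}{41} - \frac{3865}{3} = - \frac{25031}{123}$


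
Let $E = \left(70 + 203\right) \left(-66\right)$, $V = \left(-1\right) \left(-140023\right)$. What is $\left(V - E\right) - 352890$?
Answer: $-194849$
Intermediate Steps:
$V = 140023$
$E = -18018$ ($E = 273 \left(-66\right) = -18018$)
$\left(V - E\right) - 352890 = \left(140023 - -18018\right) - 352890 = \left(140023 + 18018\right) - 352890 = 158041 - 352890 = -194849$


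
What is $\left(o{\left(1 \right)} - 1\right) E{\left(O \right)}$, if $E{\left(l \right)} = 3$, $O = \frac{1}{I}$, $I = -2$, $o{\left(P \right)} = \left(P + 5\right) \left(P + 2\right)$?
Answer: $51$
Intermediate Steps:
$o{\left(P \right)} = \left(2 + P\right) \left(5 + P\right)$ ($o{\left(P \right)} = \left(5 + P\right) \left(2 + P\right) = \left(2 + P\right) \left(5 + P\right)$)
$O = - \frac{1}{2}$ ($O = \frac{1}{-2} = - \frac{1}{2} \approx -0.5$)
$\left(o{\left(1 \right)} - 1\right) E{\left(O \right)} = \left(\left(10 + 1^{2} + 7 \cdot 1\right) - 1\right) 3 = \left(\left(10 + 1 + 7\right) - 1\right) 3 = \left(18 - 1\right) 3 = 17 \cdot 3 = 51$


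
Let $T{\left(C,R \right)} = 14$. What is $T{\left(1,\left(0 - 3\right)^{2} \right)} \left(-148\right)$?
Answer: $-2072$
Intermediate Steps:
$T{\left(1,\left(0 - 3\right)^{2} \right)} \left(-148\right) = 14 \left(-148\right) = -2072$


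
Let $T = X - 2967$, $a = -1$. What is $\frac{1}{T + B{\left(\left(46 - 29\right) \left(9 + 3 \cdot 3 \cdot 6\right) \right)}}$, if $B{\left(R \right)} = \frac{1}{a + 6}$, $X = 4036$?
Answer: $\frac{5}{5346} \approx 0.00093528$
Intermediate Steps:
$T = 1069$ ($T = 4036 - 2967 = 1069$)
$B{\left(R \right)} = \frac{1}{5}$ ($B{\left(R \right)} = \frac{1}{-1 + 6} = \frac{1}{5}$)
$\frac{1}{T + B{\left(\left(46 - 29\right) \left(9 + 3 \cdot 3 \cdot 6\right) \right)}} = \frac{1}{1069 + \frac{1}{5}} = \frac{1}{\frac{5346}{5}} = \frac{5}{5346}$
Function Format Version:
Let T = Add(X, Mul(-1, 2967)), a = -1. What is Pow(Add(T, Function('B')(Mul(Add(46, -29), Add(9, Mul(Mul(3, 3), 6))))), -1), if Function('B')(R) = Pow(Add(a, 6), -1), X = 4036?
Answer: Rational(5, 5346) ≈ 0.00093528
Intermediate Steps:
T = 1069 (T = Add(4036, Mul(-1, 2967)) = Add(4036, -2967) = 1069)
Function('B')(R) = Rational(1, 5) (Function('B')(R) = Pow(Add(-1, 6), -1) = Pow(5, -1) = Rational(1, 5))
Pow(Add(T, Function('B')(Mul(Add(46, -29), Add(9, Mul(Mul(3, 3), 6))))), -1) = Pow(Add(1069, Rational(1, 5)), -1) = Pow(Rational(5346, 5), -1) = Rational(5, 5346)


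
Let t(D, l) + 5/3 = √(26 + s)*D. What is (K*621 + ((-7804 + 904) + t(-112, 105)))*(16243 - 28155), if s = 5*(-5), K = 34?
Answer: -503889512/3 ≈ -1.6796e+8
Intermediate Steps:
s = -25
t(D, l) = -5/3 + D (t(D, l) = -5/3 + √(26 - 25)*D = -5/3 + √1*D = -5/3 + 1*D = -5/3 + D)
(K*621 + ((-7804 + 904) + t(-112, 105)))*(16243 - 28155) = (34*621 + ((-7804 + 904) + (-5/3 - 112)))*(16243 - 28155) = (21114 + (-6900 - 341/3))*(-11912) = (21114 - 21041/3)*(-11912) = (42301/3)*(-11912) = -503889512/3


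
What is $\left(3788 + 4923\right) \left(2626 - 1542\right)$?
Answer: $9442724$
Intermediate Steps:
$\left(3788 + 4923\right) \left(2626 - 1542\right) = 8711 \cdot 1084 = 9442724$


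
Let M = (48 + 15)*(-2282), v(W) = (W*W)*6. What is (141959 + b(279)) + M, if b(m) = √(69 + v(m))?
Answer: -1807 + √467115 ≈ -1123.5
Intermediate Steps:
v(W) = 6*W² (v(W) = W²*6 = 6*W²)
b(m) = √(69 + 6*m²)
M = -143766 (M = 63*(-2282) = -143766)
(141959 + b(279)) + M = (141959 + √(69 + 6*279²)) - 143766 = (141959 + √(69 + 6*77841)) - 143766 = (141959 + √(69 + 467046)) - 143766 = (141959 + √467115) - 143766 = -1807 + √467115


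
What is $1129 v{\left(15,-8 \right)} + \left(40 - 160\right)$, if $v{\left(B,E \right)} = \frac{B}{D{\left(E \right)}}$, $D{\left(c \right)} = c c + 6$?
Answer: $\frac{1707}{14} \approx 121.93$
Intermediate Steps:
$D{\left(c \right)} = 6 + c^{2}$ ($D{\left(c \right)} = c^{2} + 6 = 6 + c^{2}$)
$v{\left(B,E \right)} = \frac{B}{6 + E^{2}}$
$1129 v{\left(15,-8 \right)} + \left(40 - 160\right) = 1129 \frac{15}{6 + \left(-8\right)^{2}} + \left(40 - 160\right) = 1129 \frac{15}{6 + 64} - 120 = 1129 \cdot \frac{15}{70} - 120 = 1129 \cdot 15 \cdot \frac{1}{70} - 120 = 1129 \cdot \frac{3}{14} - 120 = \frac{3387}{14} - 120 = \frac{1707}{14}$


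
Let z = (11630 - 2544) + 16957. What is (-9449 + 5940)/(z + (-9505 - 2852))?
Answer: -3509/13686 ≈ -0.25639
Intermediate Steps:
z = 26043 (z = 9086 + 16957 = 26043)
(-9449 + 5940)/(z + (-9505 - 2852)) = (-9449 + 5940)/(26043 + (-9505 - 2852)) = -3509/(26043 - 12357) = -3509/13686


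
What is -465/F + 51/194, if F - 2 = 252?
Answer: -19314/12319 ≈ -1.5678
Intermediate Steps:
F = 254 (F = 2 + 252 = 254)
-465/F + 51/194 = -465/254 + 51/194 = -19314/12319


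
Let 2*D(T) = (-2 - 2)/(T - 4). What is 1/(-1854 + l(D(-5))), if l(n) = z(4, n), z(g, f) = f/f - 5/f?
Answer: -2/3751 ≈ -0.00053319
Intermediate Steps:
z(g, f) = 1 - 5/f
D(T) = -2/(-4 + T) (D(T) = ((-2 - 2)/(T - 4))/2 = (-4/(-4 + T))/2 = -2/(-4 + T))
l(n) = (-5 + n)/n
1/(-1854 + l(D(-5))) = 1/(-1854 + (-5 - 2/(-4 - 5))/((-2/(-4 - 5)))) = 1/(-1854 + (-5 - 2/(-9))/((-2/(-9)))) = 1/(-1854 + (-5 - 2*(-⅑))/((-2*(-⅑)))) = 1/(-1854 + (-5 + 2/9)/(2/9)) = 1/(-1854 + (9/2)*(-43/9)) = 1/(-1854 - 43/2) = 1/(-3751/2) = -2/3751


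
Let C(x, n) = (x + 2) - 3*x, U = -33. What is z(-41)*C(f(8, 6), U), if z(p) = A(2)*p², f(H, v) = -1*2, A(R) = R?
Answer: 20172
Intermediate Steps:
f(H, v) = -2
z(p) = 2*p²
C(x, n) = 2 - 2*x (C(x, n) = (2 + x) - 3*x = 2 - 2*x)
z(-41)*C(f(8, 6), U) = (2*(-41)²)*(2 - 2*(-2)) = (2*1681)*(2 + 4) = 3362*6 = 20172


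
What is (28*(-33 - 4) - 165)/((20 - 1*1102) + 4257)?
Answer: -1201/3175 ≈ -0.37827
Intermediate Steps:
(28*(-33 - 4) - 165)/((20 - 1*1102) + 4257) = (28*(-37) - 165)/((20 - 1102) + 4257) = (-1036 - 165)/(-1082 + 4257) = -1201/3175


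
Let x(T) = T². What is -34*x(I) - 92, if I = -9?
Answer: -2846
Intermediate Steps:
-34*x(I) - 92 = -34*(-9)² - 92 = -34*81 - 92 = -2754 - 92 = -2846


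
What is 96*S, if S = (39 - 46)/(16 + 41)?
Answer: -224/19 ≈ -11.789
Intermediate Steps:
S = -7/57 ≈ -0.12281
96*S = 96*(-7/57) = -224/19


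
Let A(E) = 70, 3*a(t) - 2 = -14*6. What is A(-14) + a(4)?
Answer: 128/3 ≈ 42.667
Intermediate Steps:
a(t) = -82/3 (a(t) = ⅔ + (-14*6)/3 = ⅔ + (⅓)*(-84) = ⅔ - 28 = -82/3)
A(-14) + a(4) = 70 - 82/3 = 128/3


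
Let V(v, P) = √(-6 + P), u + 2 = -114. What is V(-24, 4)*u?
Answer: -116*I*√2 ≈ -164.05*I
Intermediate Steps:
u = -116 (u = -2 - 114 = -116)
V(-24, 4)*u = √(-6 + 4)*(-116) = √(-2)*(-116) = (I*√2)*(-116) = -116*I*√2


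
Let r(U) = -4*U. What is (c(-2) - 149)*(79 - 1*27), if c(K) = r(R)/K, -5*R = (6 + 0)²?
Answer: -42484/5 ≈ -8496.8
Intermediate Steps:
R = -36/5 (R = -(6 + 0)²/5 = -⅕*6² = -⅕*36 = -36/5 ≈ -7.2000)
c(K) = 144/(5*K) (c(K) = (-4*(-36/5))/K = 144/(5*K))
(c(-2) - 149)*(79 - 1*27) = ((144/5)/(-2) - 149)*(79 - 1*27) = ((144/5)*(-½) - 149)*(79 - 27) = (-72/5 - 149)*52 = -817/5*52 = -42484/5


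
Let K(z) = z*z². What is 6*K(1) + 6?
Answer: 12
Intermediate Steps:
K(z) = z³
6*K(1) + 6 = 6*1³ + 6 = 6*1 + 6 = 6 + 6 = 12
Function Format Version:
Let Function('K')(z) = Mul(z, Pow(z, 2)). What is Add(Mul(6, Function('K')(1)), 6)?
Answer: 12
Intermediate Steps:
Function('K')(z) = Pow(z, 3)
Add(Mul(6, Function('K')(1)), 6) = Add(Mul(6, Pow(1, 3)), 6) = Add(Mul(6, 1), 6) = Add(6, 6) = 12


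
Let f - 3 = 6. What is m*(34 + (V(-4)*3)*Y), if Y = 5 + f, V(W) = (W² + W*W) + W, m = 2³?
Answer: 9680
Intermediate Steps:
f = 9 (f = 3 + 6 = 9)
m = 8
V(W) = W + 2*W² (V(W) = (W² + W²) + W = 2*W² + W = W + 2*W²)
Y = 14 (Y = 5 + 9 = 14)
m*(34 + (V(-4)*3)*Y) = 8*(34 + (-4*(1 + 2*(-4))*3)*14) = 8*(34 + (-4*(1 - 8)*3)*14) = 8*(34 + (-4*(-7)*3)*14) = 8*(34 + (28*3)*14) = 8*(34 + 84*14) = 8*(34 + 1176) = 8*1210 = 9680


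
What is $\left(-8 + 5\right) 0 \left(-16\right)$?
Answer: $0$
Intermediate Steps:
$\left(-8 + 5\right) 0 \left(-16\right) = \left(-3\right) 0 \left(-16\right) = 0 \left(-16\right) = 0$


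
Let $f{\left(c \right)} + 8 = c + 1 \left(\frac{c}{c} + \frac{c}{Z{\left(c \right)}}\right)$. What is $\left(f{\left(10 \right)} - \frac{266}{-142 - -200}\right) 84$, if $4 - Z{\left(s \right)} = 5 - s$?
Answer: $- \frac{3472}{87} \approx -39.908$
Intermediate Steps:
$Z{\left(s \right)} = -1 + s$ ($Z{\left(s \right)} = 4 - \left(5 - s\right) = 4 + \left(-5 + s\right) = -1 + s$)
$f{\left(c \right)} = -7 + c + \frac{c}{-1 + c}$ ($f{\left(c \right)} = -8 + \left(c + 1 \left(\frac{c}{c} + \frac{c}{-1 + c}\right)\right) = -8 + \left(c + 1 \left(1 + \frac{c}{-1 + c}\right)\right) = -8 + \left(c + \left(1 + \frac{c}{-1 + c}\right)\right) = -8 + \left(1 + c + \frac{c}{-1 + c}\right) = -7 + c + \frac{c}{-1 + c}$)
$\left(f{\left(10 \right)} - \frac{266}{-142 - -200}\right) 84 = \left(\frac{10 + \left(-1 + 10\right) \left(-7 + 10\right)}{-1 + 10} - \frac{266}{-142 - -200}\right) 84 = \left(\frac{10 + 9 \cdot 3}{9} - \frac{266}{-142 + 200}\right) 84 = \left(\frac{10 + 27}{9} - \frac{266}{58}\right) 84 = \left(\frac{1}{9} \cdot 37 - \frac{133}{29}\right) 84 = \left(\frac{37}{9} - \frac{133}{29}\right) 84 = \left(- \frac{124}{261}\right) 84 = - \frac{3472}{87}$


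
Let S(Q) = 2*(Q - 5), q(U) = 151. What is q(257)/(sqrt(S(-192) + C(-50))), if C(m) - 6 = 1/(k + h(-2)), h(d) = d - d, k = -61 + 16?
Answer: -453*I*sqrt(87305)/17461 ≈ -7.6656*I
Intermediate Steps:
k = -45
S(Q) = -10 + 2*Q (S(Q) = 2*(-5 + Q) = -10 + 2*Q)
h(d) = 0
C(m) = 269/45 (C(m) = 6 + 1/(-45 + 0) = 6 + 1/(-45) = 6 - 1/45 = 269/45)
q(257)/(sqrt(S(-192) + C(-50))) = 151/(sqrt((-10 + 2*(-192)) + 269/45)) = 151/(sqrt((-10 - 384) + 269/45)) = 151/(sqrt(-394 + 269/45)) = 151/(sqrt(-17461/45)) = 151/((I*sqrt(87305)/15)) = 151*(-3*I*sqrt(87305)/17461) = -453*I*sqrt(87305)/17461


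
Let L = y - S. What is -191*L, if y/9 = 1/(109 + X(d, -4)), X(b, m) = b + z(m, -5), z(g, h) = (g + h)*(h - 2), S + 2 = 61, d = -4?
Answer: 630491/56 ≈ 11259.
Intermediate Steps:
S = 59 (S = -2 + 61 = 59)
z(g, h) = (-2 + h)*(g + h) (z(g, h) = (g + h)*(-2 + h) = (-2 + h)*(g + h))
X(b, m) = 35 + b - 7*m (X(b, m) = b + ((-5)² - 2*m - 2*(-5) + m*(-5)) = b + (25 - 2*m + 10 - 5*m) = b + (35 - 7*m) = 35 + b - 7*m)
y = 3/56 (y = 9/(109 + (35 - 4 - 7*(-4))) = 9/(109 + (35 - 4 + 28)) = 9/(109 + 59) = 9/168 = 9*(1/168) = 3/56 ≈ 0.053571)
L = -3301/56 (L = 3/56 - 1*59 = 3/56 - 59 = -3301/56 ≈ -58.946)
-191*L = -191*(-3301/56) = 630491/56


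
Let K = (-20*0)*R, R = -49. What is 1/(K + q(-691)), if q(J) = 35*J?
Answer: -1/24185 ≈ -4.1348e-5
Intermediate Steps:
K = 0 (K = -20*0*(-49) = 0*(-49) = 0)
1/(K + q(-691)) = 1/(0 + 35*(-691)) = 1/(0 - 24185) = 1/(-24185) = -1/24185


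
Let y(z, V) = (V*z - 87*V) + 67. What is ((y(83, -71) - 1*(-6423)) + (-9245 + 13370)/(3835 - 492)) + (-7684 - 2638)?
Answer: -11856839/3343 ≈ -3546.8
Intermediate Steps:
y(z, V) = 67 - 87*V + V*z (y(z, V) = (-87*V + V*z) + 67 = 67 - 87*V + V*z)
((y(83, -71) - 1*(-6423)) + (-9245 + 13370)/(3835 - 492)) + (-7684 - 2638) = (((67 - 87*(-71) - 71*83) - 1*(-6423)) + (-9245 + 13370)/(3835 - 492)) + (-7684 - 2638) = (((67 + 6177 - 5893) + 6423) + 4125/3343) - 10322 = ((351 + 6423) + 4125*(1/3343)) - 10322 = (6774 + 4125/3343) - 10322 = 22649607/3343 - 10322 = -11856839/3343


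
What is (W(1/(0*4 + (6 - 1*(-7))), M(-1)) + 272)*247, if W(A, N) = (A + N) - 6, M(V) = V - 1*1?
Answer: 65227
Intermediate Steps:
M(V) = -1 + V (M(V) = V - 1 = -1 + V)
W(A, N) = -6 + A + N
(W(1/(0*4 + (6 - 1*(-7))), M(-1)) + 272)*247 = ((-6 + 1/(0*4 + (6 - 1*(-7))) + (-1 - 1)) + 272)*247 = ((-6 + 1/(0 + (6 + 7)) - 2) + 272)*247 = ((-6 + 1/(0 + 13) - 2) + 272)*247 = ((-6 + 1/13 - 2) + 272)*247 = (-103/13 + 272)*247 = (3433/13)*247 = 65227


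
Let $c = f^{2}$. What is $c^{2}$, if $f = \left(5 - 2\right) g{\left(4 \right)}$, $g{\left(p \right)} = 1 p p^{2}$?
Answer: $1358954496$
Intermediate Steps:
$g{\left(p \right)} = p^{3}$ ($g{\left(p \right)} = p p^{2} = p^{3}$)
$f = 192$ ($f = \left(5 - 2\right) 4^{3} = 3 \cdot 64 = 192$)
$c = 36864$ ($c = 192^{2} = 36864$)
$c^{2} = 36864^{2} = 1358954496$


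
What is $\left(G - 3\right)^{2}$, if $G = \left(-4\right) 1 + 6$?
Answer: $1$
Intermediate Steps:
$G = 2$ ($G = -4 + 6 = 2$)
$\left(G - 3\right)^{2} = \left(2 - 3\right)^{2} = \left(-1\right)^{2} = 1$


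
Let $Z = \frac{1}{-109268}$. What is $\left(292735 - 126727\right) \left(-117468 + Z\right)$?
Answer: $- \frac{532698648124350}{27317} \approx -1.9501 \cdot 10^{10}$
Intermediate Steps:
$Z = - \frac{1}{109268} \approx -9.1518 \cdot 10^{-6}$
$\left(292735 - 126727\right) \left(-117468 + Z\right) = \left(292735 - 126727\right) \left(-117468 - \frac{1}{109268}\right) = 166008 \left(- \frac{12835493425}{109268}\right) = - \frac{532698648124350}{27317}$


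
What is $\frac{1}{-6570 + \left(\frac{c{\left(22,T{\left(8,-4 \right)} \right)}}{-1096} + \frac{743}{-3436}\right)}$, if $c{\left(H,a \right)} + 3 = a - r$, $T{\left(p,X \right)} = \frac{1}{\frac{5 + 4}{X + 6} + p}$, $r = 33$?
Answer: $- \frac{2942075}{19329972521} \approx -0.0001522$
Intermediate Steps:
$T{\left(p,X \right)} = \frac{1}{p + \frac{9}{6 + X}}$ ($T{\left(p,X \right)} = \frac{1}{\frac{9}{6 + X} + p} = \frac{1}{p + \frac{9}{6 + X}}$)
$c{\left(H,a \right)} = -36 + a$ ($c{\left(H,a \right)} = -3 + \left(a - 33\right) = -3 + \left(-33 + a\right) = -36 + a$)
$\frac{1}{-6570 + \left(\frac{c{\left(22,T{\left(8,-4 \right)} \right)}}{-1096} + \frac{743}{-3436}\right)} = \frac{1}{-6570 + \left(\frac{-36 + \frac{6 - 4}{9 + 6 \cdot 8 - 32}}{-1096} + \frac{743}{-3436}\right)} = \frac{1}{-6570 + \left(\left(-36 + \frac{1}{9 + 48 - 32} \cdot 2\right) \left(- \frac{1}{1096}\right) + 743 \left(- \frac{1}{3436}\right)\right)} = \frac{1}{-6570 - \left(\frac{743}{3436} - \left(-36 + \frac{1}{25} \cdot 2\right) \left(- \frac{1}{1096}\right)\right)} = \frac{1}{-6570 - \left(\frac{743}{3436} - \left(-36 + \frac{2}{25}\right) \left(- \frac{1}{1096}\right)\right)} = \frac{1}{-6570 - \frac{539771}{2942075}} = \frac{1}{- \frac{19329972521}{2942075}} = - \frac{2942075}{19329972521}$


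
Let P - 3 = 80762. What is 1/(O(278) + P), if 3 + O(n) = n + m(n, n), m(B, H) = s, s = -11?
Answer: 1/81029 ≈ 1.2341e-5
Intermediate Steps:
m(B, H) = -11
O(n) = -14 + n (O(n) = -3 + (n - 11) = -3 + (-11 + n) = -14 + n)
P = 80765 (P = 3 + 80762 = 80765)
1/(O(278) + P) = 1/((-14 + 278) + 80765) = 1/(264 + 80765) = 1/81029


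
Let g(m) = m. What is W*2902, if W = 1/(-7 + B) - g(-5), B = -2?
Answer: 127688/9 ≈ 14188.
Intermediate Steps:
W = 44/9 (W = 1/(-7 - 2) - 1*(-5) = 1/(-9) + 5 = -⅑ + 5 = 44/9 ≈ 4.8889)
W*2902 = (44/9)*2902 = 127688/9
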